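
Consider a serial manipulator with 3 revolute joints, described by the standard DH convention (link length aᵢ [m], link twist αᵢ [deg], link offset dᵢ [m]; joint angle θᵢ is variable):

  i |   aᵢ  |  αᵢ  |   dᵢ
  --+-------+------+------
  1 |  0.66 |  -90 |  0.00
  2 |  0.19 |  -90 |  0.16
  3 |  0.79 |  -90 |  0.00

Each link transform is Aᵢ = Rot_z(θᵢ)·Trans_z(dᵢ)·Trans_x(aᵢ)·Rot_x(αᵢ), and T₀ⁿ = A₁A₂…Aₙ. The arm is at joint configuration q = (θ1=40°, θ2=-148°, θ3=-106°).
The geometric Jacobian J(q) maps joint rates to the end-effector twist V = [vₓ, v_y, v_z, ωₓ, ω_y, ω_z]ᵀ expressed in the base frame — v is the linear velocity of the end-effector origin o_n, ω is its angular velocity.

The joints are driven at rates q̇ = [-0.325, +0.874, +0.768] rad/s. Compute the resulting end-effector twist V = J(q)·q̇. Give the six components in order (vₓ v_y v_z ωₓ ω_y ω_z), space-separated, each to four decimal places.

-0.1245 -0.1762 0.2885 -0.2500 0.9311 0.3263

o_n = [-0.0674, 1.1437, -0.0147]
J₁: ẑ×o_n = [-1.1437, -0.0674, 0.0000], ω = ẑ
J2: z=[-0.6428, 0.7660, 0.0000] o=[0.5056, 0.4242, 0.0000] → [-0.0113, -0.0095, -0.0235, -0.6428, 0.7660, 0.0000]
J3: z=[0.4059, 0.3406, 0.8480] o=[0.2793, 0.4432, 0.1007] → [-0.6333, -0.2471, 0.4024, 0.4059, 0.3406, 0.8480]
V = J·q̇ = [-0.1245, -0.1762, 0.2885, -0.2500, 0.9311, 0.3263]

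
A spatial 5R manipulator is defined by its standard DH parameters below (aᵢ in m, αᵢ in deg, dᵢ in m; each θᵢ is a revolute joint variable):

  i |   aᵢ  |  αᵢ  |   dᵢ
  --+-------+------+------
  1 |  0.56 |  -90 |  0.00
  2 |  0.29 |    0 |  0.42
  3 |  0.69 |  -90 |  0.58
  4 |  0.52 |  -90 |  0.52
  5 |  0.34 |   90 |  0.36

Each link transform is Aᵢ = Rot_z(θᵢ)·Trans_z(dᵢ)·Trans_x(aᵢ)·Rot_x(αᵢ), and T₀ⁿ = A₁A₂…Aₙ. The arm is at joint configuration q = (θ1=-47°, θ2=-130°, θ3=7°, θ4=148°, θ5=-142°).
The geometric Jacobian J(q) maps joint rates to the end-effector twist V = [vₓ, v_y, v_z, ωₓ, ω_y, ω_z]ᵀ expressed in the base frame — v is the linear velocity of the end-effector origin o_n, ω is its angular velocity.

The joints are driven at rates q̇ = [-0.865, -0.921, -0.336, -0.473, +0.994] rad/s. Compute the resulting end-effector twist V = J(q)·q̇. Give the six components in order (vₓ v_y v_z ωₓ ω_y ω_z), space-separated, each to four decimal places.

-0.4916 -0.9676 0.3307 -0.3777 -0.2021 -1.5644

o_n = [1.4229, 0.1922, 0.8588]
J₁: ẑ×o_n = [-0.1922, 1.4229, 0.0000], ω = ẑ
J2: z=[0.7314, 0.6820, 0.0000] o=[0.3819, -0.4096, 0.0000] → [0.5857, -0.6281, -0.2698, 0.7314, 0.6820, 0.0000]
J3: z=[0.7314, 0.6820, 0.0000] o=[0.5620, 0.0132, 0.2222] → [0.4342, -0.4656, -0.4562, 0.7314, 0.6820, 0.0000]
J4: z=[0.5720, -0.6134, 0.5446] o=[0.7298, 0.6836, 0.8008] → [0.2321, 0.3443, 0.1440, 0.5720, -0.6134, 0.5446]
J5: z=[0.8171, 0.3673, -0.4444] o=[0.9895, 0.0011, 0.7142] → [0.1381, -0.3107, -0.0030, 0.8171, 0.3673, -0.4444]
V = J·q̇ = [-0.4916, -0.9676, 0.3307, -0.3777, -0.2021, -1.5644]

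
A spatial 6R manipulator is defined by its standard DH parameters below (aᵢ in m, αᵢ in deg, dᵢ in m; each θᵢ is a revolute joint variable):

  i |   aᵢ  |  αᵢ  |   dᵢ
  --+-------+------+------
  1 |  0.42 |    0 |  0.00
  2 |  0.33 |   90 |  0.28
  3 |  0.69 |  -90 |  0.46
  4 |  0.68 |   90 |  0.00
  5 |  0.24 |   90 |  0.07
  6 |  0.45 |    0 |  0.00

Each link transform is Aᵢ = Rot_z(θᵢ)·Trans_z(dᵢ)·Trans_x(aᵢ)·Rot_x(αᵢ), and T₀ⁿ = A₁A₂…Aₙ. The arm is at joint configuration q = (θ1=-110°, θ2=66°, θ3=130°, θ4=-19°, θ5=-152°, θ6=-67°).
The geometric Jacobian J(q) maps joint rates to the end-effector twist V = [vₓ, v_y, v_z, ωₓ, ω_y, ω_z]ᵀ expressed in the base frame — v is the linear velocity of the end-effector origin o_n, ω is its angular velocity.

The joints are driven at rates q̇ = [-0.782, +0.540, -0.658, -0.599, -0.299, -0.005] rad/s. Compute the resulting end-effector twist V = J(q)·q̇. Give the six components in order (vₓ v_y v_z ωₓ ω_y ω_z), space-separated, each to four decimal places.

o_n = [-0.4705, -0.4076, 1.2465]
J₁: ẑ×o_n = [0.4076, -0.4705, 0.0000], ω = ẑ
J2: z=[0.0000, 0.0000, 1.0000] o=[-0.1436, -0.3947, 0.0000] → [0.0129, -0.3269, 0.0000, 0.0000, 0.0000, 1.0000]
J3: z=[-0.6947, -0.7193, 0.0000] o=[0.0937, -0.6239, 0.2800] → [-0.6952, 0.6714, -0.5562, -0.6947, -0.7193, 0.0000]
J4: z=[-0.5510, 0.5321, -0.6428] o=[-0.5449, -0.6467, 0.8086] → [0.3867, 0.1935, -0.1713, -0.5510, 0.5321, -0.6428]
J5: z=[-0.5063, -0.8255, -0.2494] o=[-0.9959, -0.5189, 1.3011] → [0.0728, -0.1587, 0.3774, -0.5063, -0.8255, -0.2494]
J6: z=[-0.1751, 0.3816, -0.9076] o=[-0.8287, -0.6765, 1.2026] → [0.2608, -0.3174, -0.1838, -0.1751, 0.3816, -0.9076]
V = J·q̇ = [-0.1090, -0.3172, 0.3566, 0.9394, 0.3995, 0.2221]

-0.1090 -0.3172 0.3566 0.9394 0.3995 0.2221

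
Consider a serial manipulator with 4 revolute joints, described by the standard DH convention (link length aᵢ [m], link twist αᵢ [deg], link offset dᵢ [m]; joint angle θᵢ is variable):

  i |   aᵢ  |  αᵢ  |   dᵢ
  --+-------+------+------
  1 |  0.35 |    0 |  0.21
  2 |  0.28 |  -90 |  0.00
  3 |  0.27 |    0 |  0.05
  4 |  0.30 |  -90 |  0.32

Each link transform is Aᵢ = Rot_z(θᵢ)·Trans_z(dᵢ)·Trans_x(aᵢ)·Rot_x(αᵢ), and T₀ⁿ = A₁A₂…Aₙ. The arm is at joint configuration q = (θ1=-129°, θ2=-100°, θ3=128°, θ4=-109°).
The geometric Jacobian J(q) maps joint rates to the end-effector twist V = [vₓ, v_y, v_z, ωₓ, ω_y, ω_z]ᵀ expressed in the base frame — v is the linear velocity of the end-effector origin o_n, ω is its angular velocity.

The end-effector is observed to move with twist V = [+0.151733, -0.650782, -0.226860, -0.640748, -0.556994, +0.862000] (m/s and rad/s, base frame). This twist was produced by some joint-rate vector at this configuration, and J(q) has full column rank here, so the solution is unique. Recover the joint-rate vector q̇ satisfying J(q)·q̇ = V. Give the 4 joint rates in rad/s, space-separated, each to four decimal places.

o_n = [-0.7602, -0.2148, -0.1004]
J₁: ẑ×o_n = [0.2148, -0.7602, 0.0000], ω = ẑ
J2: z=[0.0000, 0.0000, 1.0000] o=[-0.2203, -0.2720, 0.2100] → [-0.0572, -0.5400, 0.0000, 0.0000, 0.0000, 1.0000]
J3: z=[-0.7547, -0.6561, 0.0000] o=[-0.4040, -0.0607, 0.2100] → [0.2037, -0.2343, -0.1174, -0.7547, -0.6561, 0.0000]
J4: z=[-0.7547, -0.6561, 0.0000] o=[-0.3326, -0.2189, -0.0028] → [0.0641, -0.0737, -0.2837, -0.7547, -0.6561, 0.0000]
q̇ = J⁺·V = [0.4960, 0.3660, 0.0840, 0.7650]

0.4960 0.3660 0.0840 0.7650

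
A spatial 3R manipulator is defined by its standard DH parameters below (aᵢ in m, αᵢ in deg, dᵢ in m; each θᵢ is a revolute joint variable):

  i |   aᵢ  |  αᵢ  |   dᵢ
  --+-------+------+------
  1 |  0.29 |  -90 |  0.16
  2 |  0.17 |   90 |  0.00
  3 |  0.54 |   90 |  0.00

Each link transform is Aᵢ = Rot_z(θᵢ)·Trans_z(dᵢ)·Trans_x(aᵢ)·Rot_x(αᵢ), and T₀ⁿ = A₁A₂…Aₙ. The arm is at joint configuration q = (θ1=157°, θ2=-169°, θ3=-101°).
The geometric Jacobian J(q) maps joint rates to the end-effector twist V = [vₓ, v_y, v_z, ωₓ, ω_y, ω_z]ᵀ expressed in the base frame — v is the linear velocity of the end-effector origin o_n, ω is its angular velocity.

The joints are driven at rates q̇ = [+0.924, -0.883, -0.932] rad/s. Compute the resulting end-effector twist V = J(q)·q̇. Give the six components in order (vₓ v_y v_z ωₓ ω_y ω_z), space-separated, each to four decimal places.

-1.0054 0.0973 -0.1523 0.1813 0.8823 1.8389

o_n = [0.0007, 0.5756, 0.1728]
J₁: ẑ×o_n = [-0.5756, 0.0007, 0.0000], ω = ẑ
J2: z=[-0.3907, -0.9205, 0.0000] o=[-0.2669, 0.1133, 0.1600] → [-0.0118, 0.0050, 0.0657, -0.3907, -0.9205, 0.0000]
J3: z=[0.1756, -0.0746, -0.9816] o=[-0.1133, 0.0481, 0.1924] → [0.5192, -0.1085, 0.1011, 0.1756, -0.0746, -0.9816]
V = J·q̇ = [-1.0054, 0.0973, -0.1523, 0.1813, 0.8823, 1.8389]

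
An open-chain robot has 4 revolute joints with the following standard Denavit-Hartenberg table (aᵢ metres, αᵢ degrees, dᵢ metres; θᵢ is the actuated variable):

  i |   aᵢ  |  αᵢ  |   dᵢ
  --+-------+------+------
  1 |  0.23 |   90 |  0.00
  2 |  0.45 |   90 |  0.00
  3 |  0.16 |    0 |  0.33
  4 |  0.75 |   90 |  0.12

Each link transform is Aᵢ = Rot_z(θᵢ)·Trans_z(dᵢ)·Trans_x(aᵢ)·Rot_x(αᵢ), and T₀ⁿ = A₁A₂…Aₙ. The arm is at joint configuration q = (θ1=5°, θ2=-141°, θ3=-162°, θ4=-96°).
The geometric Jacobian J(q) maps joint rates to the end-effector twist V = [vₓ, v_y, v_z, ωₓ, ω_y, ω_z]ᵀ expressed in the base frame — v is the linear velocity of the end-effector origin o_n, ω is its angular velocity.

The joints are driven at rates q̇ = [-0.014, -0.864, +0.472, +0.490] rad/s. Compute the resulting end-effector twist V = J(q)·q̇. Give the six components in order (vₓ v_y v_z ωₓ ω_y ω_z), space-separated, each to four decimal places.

o_n = [-0.1032, -0.6958, 0.2604]
J₁: ẑ×o_n = [0.6958, -0.1032, 0.0000], ω = ẑ
J2: z=[0.0872, -0.9962, 0.0000] o=[0.2291, 0.0200, 0.0000] → [-0.2594, -0.0227, -0.3935, 0.0872, -0.9962, 0.0000]
J3: z=[-0.6269, -0.0548, 0.7771] o=[-0.1193, -0.0104, -0.2832] → [0.5028, 0.3533, 0.4306, -0.6269, -0.0548, 0.7771]
J4: z=[-0.6269, -0.0548, 0.7771] o=[-0.2126, 0.0310, 0.0690] → [0.5544, 0.2050, 0.4617, -0.6269, -0.0548, 0.7771]
V = J·q̇ = [0.7234, 0.2883, 0.7694, -0.6784, 0.8079, 0.7336]

0.7234 0.2883 0.7694 -0.6784 0.8079 0.7336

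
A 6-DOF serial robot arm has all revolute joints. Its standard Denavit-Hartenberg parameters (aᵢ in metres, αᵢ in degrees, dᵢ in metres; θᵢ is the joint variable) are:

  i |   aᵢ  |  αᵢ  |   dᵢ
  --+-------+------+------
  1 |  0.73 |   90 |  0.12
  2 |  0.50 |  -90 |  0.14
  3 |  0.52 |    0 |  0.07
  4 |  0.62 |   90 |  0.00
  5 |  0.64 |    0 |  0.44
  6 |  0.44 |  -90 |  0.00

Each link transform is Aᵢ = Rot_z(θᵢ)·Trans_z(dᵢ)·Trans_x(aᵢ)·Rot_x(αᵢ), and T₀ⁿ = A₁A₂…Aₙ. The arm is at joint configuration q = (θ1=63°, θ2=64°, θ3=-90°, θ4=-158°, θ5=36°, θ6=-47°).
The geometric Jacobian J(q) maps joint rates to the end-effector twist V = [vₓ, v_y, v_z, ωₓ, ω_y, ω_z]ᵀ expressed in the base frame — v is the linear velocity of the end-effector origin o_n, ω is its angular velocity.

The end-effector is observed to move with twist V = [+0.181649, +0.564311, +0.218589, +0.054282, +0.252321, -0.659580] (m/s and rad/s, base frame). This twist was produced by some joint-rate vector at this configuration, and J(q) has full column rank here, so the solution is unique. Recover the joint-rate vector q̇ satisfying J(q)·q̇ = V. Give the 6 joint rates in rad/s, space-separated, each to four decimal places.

-0.0510 -0.2430 -0.8430 0.3520 -0.2020 -0.2700

o_n = [-0.6083, 0.9212, 0.5664]
J₁: ẑ×o_n = [-0.9212, -0.6083, 0.0000], ω = ẑ
J2: z=[0.8910, -0.4540, 0.0000] o=[0.3314, 0.6504, 0.1200] → [-0.2026, -0.3977, -0.1853, 0.8910, -0.4540, 0.0000]
J3: z=[-0.4080, -0.8008, 0.4384] o=[0.5557, 0.7822, 0.5694] → [-0.0585, -0.5115, -0.9889, -0.4080, -0.8008, 0.4384]
J4: z=[-0.4080, -0.8008, 0.4384] o=[0.9904, 0.4900, 0.6001] → [-0.1620, -0.7146, -1.4562, -0.4080, -0.8008, 0.4384]
J5: z=[-0.1493, 0.5322, 0.8333] o=[0.4320, 0.6603, 0.3913] → [-0.1243, -0.8408, 0.5147, -0.1493, 0.5322, 0.8333]
J6: z=[-0.1493, 0.5322, 0.8333] o=[-0.2535, 0.7354, 0.7486] → [-0.2519, -0.3228, 0.1611, -0.1493, 0.5322, 0.8333]
q̇ = J⁺·V = [-0.0510, -0.2430, -0.8430, 0.3520, -0.2020, -0.2700]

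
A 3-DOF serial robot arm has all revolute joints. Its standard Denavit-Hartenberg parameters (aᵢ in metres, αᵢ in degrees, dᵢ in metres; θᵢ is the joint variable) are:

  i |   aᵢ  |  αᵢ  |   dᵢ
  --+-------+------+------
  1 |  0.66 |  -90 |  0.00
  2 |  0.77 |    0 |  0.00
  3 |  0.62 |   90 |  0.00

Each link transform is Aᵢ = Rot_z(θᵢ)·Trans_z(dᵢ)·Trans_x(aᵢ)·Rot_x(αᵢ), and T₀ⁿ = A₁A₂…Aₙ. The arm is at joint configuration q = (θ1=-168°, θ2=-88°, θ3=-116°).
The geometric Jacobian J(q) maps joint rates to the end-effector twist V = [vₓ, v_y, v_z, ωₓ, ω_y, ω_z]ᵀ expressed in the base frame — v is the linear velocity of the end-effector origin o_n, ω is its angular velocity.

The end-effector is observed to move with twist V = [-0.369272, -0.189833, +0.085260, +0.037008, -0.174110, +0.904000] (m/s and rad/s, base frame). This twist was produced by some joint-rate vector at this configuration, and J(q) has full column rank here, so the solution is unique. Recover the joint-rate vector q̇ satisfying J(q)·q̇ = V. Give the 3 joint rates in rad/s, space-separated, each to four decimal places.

o_n = [-0.1178, -0.0250, 0.5174]
J₁: ẑ×o_n = [0.0250, -0.1178, 0.0000], ω = ẑ
J2: z=[0.2079, -0.9781, 0.0000] o=[-0.6456, -0.1372, 0.0000] → [-0.5060, -0.1076, 0.5395, 0.2079, -0.9781, 0.0000]
J3: z=[0.2079, -0.9781, 0.0000] o=[-0.6719, -0.1428, 0.7695] → [0.2467, 0.0524, 0.5664, 0.2079, -0.9781, 0.0000]
q̇ = J⁺·V = [0.9040, 0.5790, -0.4010]

0.9040 0.5790 -0.4010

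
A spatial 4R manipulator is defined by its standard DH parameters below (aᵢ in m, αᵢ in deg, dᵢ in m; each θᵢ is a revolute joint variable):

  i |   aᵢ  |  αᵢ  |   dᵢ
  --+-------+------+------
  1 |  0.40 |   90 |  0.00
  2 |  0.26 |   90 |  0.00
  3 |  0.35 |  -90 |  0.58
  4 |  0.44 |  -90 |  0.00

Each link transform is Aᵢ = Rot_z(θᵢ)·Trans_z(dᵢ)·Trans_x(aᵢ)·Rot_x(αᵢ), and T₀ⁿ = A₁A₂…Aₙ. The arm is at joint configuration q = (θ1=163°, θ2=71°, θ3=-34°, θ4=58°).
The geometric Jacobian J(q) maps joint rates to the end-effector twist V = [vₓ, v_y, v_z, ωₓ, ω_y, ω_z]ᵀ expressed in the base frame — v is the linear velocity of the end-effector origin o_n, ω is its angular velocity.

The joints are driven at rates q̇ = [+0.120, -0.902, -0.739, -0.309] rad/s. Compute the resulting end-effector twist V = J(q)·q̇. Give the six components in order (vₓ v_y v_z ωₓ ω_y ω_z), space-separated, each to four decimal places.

o_n = [-0.8964, -0.0670, 0.6356]
J₁: ẑ×o_n = [0.0670, -0.8964, 0.0000], ω = ẑ
J2: z=[0.2924, 0.9563, 0.0000] o=[-0.3825, 0.1169, 0.0000] → [0.6078, -0.1858, 0.4376, 0.2924, 0.9563, 0.0000]
J3: z=[-0.9042, 0.2764, -0.3256] o=[-0.4635, 0.1417, 0.2458] → [0.0398, 0.4934, 0.3083, -0.9042, 0.2764, -0.3256]
J4: z=[0.0683, 0.8460, 0.5287] o=[-1.1355, 0.1425, 0.3314] → [0.3681, 0.1056, -0.2166, 0.0683, 0.8460, 0.5287]
V = J·q̇ = [-0.6834, -0.3372, -0.5557, 0.3834, -1.3283, 0.1972]

-0.6834 -0.3372 -0.5557 0.3834 -1.3283 0.1972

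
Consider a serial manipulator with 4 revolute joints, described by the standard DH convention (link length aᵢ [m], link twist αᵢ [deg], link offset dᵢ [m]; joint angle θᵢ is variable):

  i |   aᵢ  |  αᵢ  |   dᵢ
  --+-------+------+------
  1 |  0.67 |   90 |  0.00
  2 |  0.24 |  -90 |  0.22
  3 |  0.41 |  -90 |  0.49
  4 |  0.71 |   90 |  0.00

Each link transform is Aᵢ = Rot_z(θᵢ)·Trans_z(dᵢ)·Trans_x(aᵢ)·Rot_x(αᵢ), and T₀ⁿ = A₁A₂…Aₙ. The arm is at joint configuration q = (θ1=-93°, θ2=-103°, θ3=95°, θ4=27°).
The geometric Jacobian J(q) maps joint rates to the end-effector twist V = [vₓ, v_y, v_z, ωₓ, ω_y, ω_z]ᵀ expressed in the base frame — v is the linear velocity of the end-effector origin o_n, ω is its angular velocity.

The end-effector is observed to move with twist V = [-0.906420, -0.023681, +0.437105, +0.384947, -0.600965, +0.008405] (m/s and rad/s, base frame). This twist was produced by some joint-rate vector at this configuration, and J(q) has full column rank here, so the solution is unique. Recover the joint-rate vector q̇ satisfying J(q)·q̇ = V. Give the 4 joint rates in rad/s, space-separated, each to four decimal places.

-0.7390 -0.4910 0.3970 0.8620

o_n = [0.7757, -0.8416, -0.1830]
J₁: ẑ×o_n = [0.8416, 0.7757, -0.0000], ω = ẑ
J2: z=[-0.9986, 0.0523, 0.0000] o=[-0.0351, -0.6691, 0.0000] → [-0.0096, -0.1828, 0.1298, -0.9986, 0.0523, 0.0000]
J3: z=[-0.0510, -0.9730, -0.2250] o=[-0.2519, -0.6037, -0.2338] → [-0.1030, -0.2286, 1.0120, -0.0510, -0.9730, -0.2250]
J4: z=[-0.0988, -0.2192, 0.9707] o=[0.1305, -1.1098, -0.3093] → [-0.2881, 0.6387, 0.1149, -0.0988, -0.2192, 0.9707]
q̇ = J⁺·V = [-0.7390, -0.4910, 0.3970, 0.8620]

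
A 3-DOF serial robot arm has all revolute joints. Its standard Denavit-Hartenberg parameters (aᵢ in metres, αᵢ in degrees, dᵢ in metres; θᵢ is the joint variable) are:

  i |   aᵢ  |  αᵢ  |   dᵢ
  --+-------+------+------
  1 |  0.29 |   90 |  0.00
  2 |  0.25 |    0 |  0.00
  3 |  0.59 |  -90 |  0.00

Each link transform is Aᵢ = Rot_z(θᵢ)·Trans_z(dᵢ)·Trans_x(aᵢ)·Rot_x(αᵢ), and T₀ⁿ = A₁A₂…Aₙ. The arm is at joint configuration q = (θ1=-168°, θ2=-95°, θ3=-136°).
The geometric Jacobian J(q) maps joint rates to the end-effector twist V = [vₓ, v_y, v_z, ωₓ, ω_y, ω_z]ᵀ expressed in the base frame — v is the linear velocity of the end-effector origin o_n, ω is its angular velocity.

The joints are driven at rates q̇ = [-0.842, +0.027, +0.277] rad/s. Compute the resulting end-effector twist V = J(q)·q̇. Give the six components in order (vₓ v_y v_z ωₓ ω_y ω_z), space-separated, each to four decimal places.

0.1478 -0.0573 -0.1135 -0.0632 0.2974 -0.8420

o_n = [0.1008, 0.0214, 0.2095]
J₁: ẑ×o_n = [-0.0214, 0.1008, 0.0000], ω = ẑ
J2: z=[-0.2079, 0.9781, 0.0000] o=[-0.2837, -0.0603, 0.0000] → [0.2049, 0.0436, -0.3931, -0.2079, 0.9781, 0.0000]
J3: z=[-0.2079, 0.9781, 0.0000] o=[-0.2624, -0.0558, -0.2490] → [0.4485, 0.0953, -0.3713, -0.2079, 0.9781, 0.0000]
V = J·q̇ = [0.1478, -0.0573, -0.1135, -0.0632, 0.2974, -0.8420]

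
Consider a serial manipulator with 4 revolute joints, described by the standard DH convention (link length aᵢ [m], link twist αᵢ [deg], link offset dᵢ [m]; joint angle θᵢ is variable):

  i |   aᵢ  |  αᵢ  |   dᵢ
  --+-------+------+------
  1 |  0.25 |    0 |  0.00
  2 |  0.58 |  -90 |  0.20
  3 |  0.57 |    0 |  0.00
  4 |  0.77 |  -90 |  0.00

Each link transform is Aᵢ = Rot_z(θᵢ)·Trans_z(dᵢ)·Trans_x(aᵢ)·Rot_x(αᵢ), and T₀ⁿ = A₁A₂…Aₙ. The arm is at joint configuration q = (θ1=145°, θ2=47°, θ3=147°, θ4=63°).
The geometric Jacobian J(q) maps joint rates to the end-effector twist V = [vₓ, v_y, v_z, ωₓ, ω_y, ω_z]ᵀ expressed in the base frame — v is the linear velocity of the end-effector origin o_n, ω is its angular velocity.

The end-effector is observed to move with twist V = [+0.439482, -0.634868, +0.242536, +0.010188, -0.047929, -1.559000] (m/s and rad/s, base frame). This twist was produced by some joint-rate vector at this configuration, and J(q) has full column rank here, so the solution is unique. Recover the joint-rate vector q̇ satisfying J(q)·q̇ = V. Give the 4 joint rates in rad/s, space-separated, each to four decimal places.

o_n = [0.3477, 0.2608, 0.2746]
J₁: ẑ×o_n = [-0.2608, 0.3477, 0.0000], ω = ẑ
J2: z=[0.0000, 0.0000, 1.0000] o=[-0.2048, 0.1434, 0.0000] → [-0.1174, 0.5525, 0.0000, 0.0000, 0.0000, 1.0000]
J3: z=[0.2079, -0.9781, 0.0000] o=[-0.7721, 0.0228, 0.2000] → [-0.0729, -0.0155, 1.1449, 0.2079, -0.9781, 0.0000]
J4: z=[0.2079, -0.9781, 0.0000] o=[-0.3045, 0.1222, -0.1104] → [-0.3766, -0.0800, 0.6668, 0.2079, -0.9781, 0.0000]
q̇ = J⁺·V = [-0.9870, -0.5720, 0.4390, -0.3900]

-0.9870 -0.5720 0.4390 -0.3900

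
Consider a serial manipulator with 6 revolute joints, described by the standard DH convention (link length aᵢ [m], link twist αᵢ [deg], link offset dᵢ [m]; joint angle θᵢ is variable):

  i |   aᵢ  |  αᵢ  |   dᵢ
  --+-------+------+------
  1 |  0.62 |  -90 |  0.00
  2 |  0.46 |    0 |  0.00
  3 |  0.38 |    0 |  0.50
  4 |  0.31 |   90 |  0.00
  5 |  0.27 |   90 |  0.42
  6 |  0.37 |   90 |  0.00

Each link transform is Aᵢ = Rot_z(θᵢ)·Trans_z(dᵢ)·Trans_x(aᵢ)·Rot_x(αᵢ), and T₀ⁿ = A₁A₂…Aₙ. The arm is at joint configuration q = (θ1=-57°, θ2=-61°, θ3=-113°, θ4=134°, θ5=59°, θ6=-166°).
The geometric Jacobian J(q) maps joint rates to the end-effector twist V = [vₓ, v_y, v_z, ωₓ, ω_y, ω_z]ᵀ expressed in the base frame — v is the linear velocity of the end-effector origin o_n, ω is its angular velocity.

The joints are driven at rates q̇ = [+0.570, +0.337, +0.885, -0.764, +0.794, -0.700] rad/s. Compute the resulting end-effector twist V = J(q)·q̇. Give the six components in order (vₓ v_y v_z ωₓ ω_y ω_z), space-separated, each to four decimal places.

o_n = [0.6032, -0.1508, 0.8650]
J₁: ẑ×o_n = [0.1508, 0.6032, -0.0000], ω = ẑ
J2: z=[0.8387, 0.5446, 0.0000] o=[0.3377, -0.5200, 0.0000] → [0.4711, -0.7255, 0.1650, 0.8387, 0.5446, 0.0000]
J3: z=[0.8387, 0.5446, 0.0000] o=[0.4591, -0.7070, 0.4023] → [0.2520, -0.3880, 0.3880, 0.8387, 0.5446, 0.0000]
J4: z=[0.8387, 0.5446, 0.0000] o=[0.6726, -0.1177, 0.4420] → [0.2304, -0.3547, 0.0101, 0.8387, 0.5446, 0.0000]
J5: z=[-0.3501, 0.5391, 0.7660] o=[0.8020, -0.3169, 0.6413] → [-0.0066, -0.0740, 0.0490, -0.3501, 0.5391, 0.7660]
J6: z=[-0.0743, -0.8312, 0.5510] o=[0.9071, -0.0538, 1.0524] → [0.2093, -0.1814, -0.2454, -0.0743, -0.8312, 0.5510]
V = J·q̇ = [0.1400, 0.0951, 0.6020, 0.1582, 1.2593, 0.7926]

0.1400 0.0951 0.6020 0.1582 1.2593 0.7926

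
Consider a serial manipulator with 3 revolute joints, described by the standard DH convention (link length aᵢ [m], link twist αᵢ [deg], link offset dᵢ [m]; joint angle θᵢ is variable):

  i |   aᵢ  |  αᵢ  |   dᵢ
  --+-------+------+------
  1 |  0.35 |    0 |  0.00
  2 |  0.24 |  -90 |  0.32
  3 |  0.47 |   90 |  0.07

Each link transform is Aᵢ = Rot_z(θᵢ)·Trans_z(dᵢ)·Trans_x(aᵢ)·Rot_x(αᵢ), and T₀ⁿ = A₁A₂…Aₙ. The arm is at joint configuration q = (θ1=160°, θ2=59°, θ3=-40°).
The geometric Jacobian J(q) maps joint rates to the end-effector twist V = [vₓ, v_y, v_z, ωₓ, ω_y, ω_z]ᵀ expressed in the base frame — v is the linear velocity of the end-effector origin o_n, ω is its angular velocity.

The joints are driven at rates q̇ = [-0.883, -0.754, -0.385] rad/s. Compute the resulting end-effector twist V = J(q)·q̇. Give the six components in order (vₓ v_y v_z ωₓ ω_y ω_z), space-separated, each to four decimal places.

-0.5111 1.0549 0.1386 -0.2423 0.2992 -1.6370

o_n = [-0.7512, -0.3123, 0.6221]
J₁: ẑ×o_n = [0.3123, -0.7512, 0.0000], ω = ẑ
J2: z=[0.0000, 0.0000, 1.0000] o=[-0.3289, 0.1197, 0.0000] → [0.4320, -0.4223, 0.0000, 0.0000, 0.0000, 1.0000]
J3: z=[0.6293, -0.7771, 0.0000] o=[-0.5154, -0.0313, 0.3200] → [-0.2348, -0.1901, -0.3600, 0.6293, -0.7771, 0.0000]
V = J·q̇ = [-0.5111, 1.0549, 0.1386, -0.2423, 0.2992, -1.6370]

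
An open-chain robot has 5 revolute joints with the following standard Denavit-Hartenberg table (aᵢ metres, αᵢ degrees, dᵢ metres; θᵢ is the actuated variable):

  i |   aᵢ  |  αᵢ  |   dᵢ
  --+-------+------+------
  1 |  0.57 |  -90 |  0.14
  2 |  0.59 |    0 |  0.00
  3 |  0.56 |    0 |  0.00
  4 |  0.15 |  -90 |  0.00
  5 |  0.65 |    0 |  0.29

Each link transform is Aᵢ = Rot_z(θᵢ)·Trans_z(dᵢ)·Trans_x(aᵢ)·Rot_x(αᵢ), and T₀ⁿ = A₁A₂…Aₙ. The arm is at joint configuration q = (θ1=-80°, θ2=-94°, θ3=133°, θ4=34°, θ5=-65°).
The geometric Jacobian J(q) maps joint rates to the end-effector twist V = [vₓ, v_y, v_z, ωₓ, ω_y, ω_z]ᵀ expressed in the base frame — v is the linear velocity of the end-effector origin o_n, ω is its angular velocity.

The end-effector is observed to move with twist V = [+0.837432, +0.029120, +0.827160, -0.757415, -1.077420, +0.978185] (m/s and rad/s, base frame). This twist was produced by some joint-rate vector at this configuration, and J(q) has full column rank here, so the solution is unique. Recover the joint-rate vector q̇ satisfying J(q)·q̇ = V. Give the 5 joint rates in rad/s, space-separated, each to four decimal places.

o_n = [0.7210, -0.6963, -0.1148]
J₁: ẑ×o_n = [0.6963, 0.7210, -0.0000], ω = ẑ
J2: z=[0.9848, 0.1736, 0.0000] o=[0.0990, -0.5613, 0.1400] → [-0.0442, 0.2509, -0.2409, 0.9848, 0.1736, 0.0000]
J3: z=[0.9848, 0.1736, 0.0000] o=[0.0918, -0.5208, 0.7286] → [-0.1464, 0.8305, -0.2820, 0.9848, 0.1736, 0.0000]
J4: z=[0.9848, 0.1736, 0.0000] o=[0.1674, -0.9494, 0.3761] → [-0.0852, 0.4835, 0.1532, 0.9848, 0.1736, 0.0000]
J5: z=[-0.1661, 0.9418, -0.2924] o=[0.1750, -0.9926, 0.2327] → [-0.2406, -0.2173, -0.5634, -0.1661, 0.9418, -0.2924]
q̇ = J⁺·V = [0.6940, -0.1930, -0.7960, 0.0560, -0.9720]

0.6940 -0.1930 -0.7960 0.0560 -0.9720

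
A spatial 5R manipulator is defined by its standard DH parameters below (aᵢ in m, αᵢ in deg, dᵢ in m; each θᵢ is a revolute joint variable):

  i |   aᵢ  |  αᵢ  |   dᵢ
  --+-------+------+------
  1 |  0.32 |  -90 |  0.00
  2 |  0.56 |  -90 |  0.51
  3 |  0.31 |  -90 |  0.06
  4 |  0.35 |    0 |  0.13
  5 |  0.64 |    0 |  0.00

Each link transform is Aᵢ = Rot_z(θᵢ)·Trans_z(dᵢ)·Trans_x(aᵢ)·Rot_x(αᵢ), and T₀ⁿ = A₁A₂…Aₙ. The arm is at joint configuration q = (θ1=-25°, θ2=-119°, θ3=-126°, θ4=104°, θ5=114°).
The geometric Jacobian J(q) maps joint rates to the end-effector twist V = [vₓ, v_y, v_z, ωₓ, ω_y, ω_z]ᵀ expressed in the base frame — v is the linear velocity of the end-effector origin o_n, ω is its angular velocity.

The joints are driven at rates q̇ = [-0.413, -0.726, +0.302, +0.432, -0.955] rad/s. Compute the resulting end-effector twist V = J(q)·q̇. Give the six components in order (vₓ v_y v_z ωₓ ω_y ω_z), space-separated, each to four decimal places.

-0.7882 -0.0453 -0.1874 -0.0114 -1.1349 -0.6367

o_n = [0.1688, 0.3193, 0.7807]
J₁: ẑ×o_n = [-0.3193, 0.1688, 0.0000], ω = ẑ
J2: z=[0.4226, 0.9063, 0.0000] o=[0.2900, -0.1352, 0.0000] → [0.7075, -0.3299, 0.3019, 0.4226, 0.9063, 0.0000]
J3: z=[0.7927, -0.3696, 0.4848] o=[0.2595, 0.4417, 0.4898] → [-0.0482, -0.2745, -0.1306, 0.7927, -0.3696, 0.4848]
J4: z=[-0.1071, 0.6985, 0.7076] o=[0.4931, 0.6095, 0.3595] → [0.4995, -0.1844, 0.2576, -0.1071, 0.6985, 0.7076]
J5: z=[-0.1071, 0.6985, 0.7076] o=[0.1592, 0.7739, 0.3304] → [0.6362, 0.0550, 0.0419, -0.1071, 0.6985, 0.7076]
V = J·q̇ = [-0.7882, -0.0453, -0.1874, -0.0114, -1.1349, -0.6367]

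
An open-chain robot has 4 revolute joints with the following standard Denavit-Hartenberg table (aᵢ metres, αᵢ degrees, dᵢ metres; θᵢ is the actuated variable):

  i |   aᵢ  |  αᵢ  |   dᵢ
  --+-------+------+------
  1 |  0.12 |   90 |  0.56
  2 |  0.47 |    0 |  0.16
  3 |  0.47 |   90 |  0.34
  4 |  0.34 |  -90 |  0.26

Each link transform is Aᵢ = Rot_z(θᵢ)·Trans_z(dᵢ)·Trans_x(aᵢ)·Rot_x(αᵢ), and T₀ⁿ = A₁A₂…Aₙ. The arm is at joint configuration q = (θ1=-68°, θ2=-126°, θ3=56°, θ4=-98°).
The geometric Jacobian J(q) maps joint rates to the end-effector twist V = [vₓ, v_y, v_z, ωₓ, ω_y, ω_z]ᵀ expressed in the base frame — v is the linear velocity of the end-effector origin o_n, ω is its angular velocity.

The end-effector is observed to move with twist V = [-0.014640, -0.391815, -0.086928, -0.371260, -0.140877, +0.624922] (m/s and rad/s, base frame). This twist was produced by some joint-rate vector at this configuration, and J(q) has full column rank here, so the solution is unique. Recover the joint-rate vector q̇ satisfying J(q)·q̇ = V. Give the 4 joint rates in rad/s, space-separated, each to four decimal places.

o_n = [-0.2473, 0.1762, -0.3064]
J₁: ẑ×o_n = [-0.1762, -0.2473, 0.0000], ω = ẑ
J2: z=[-0.9272, -0.3746, 0.0000] o=[0.0450, -0.1113, 0.5600] → [0.3245, -0.8033, -0.3760, -0.9272, -0.3746, 0.0000]
J3: z=[-0.9272, -0.3746, 0.0000] o=[-0.2069, 0.0849, 0.1798] → [0.1821, -0.4507, -0.0998, -0.9272, -0.3746, 0.0000]
J4: z=[-0.3520, 0.8713, -0.3420] o=[-0.4619, -0.1915, -0.2619] → [0.0870, -0.0890, -0.3164, -0.3520, 0.8713, -0.3420]
q̇ = J⁺·V = [0.6280, 0.1610, 0.2360, 0.0090]

0.6280 0.1610 0.2360 0.0090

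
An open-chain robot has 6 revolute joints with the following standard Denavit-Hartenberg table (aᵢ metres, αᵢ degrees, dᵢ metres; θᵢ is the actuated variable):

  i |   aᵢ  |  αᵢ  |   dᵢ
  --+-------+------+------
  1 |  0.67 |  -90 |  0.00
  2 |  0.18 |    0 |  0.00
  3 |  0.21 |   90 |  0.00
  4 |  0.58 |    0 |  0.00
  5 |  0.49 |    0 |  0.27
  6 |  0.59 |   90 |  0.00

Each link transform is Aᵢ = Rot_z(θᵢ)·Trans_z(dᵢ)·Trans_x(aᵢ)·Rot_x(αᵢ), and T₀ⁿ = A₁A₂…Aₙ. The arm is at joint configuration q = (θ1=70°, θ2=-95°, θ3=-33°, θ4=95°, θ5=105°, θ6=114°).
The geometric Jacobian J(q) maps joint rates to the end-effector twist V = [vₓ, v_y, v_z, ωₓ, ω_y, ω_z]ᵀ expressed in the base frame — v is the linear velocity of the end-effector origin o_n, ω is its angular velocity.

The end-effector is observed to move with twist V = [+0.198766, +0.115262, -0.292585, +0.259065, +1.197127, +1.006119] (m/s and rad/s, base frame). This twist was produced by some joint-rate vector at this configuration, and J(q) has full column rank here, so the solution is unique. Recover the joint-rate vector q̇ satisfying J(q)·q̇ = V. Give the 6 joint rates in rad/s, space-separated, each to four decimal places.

0.0580 -0.3970 0.5630 -0.6700 -0.2600 -0.6100

o_n = [0.1414, 0.3471, 0.0989]
J₁: ẑ×o_n = [-0.3471, 0.1414, 0.0000], ω = ẑ
J2: z=[-0.9397, 0.3420, 0.0000] o=[0.2292, 0.6296, 0.0000] → [0.0338, 0.0929, 0.2955, -0.9397, 0.3420, 0.0000]
J3: z=[-0.9397, 0.3420, 0.0000] o=[0.2238, 0.6149, 0.1793] → [-0.0275, -0.0756, 0.2798, -0.9397, 0.3420, 0.0000]
J4: z=[-0.2695, -0.7405, -0.6157] o=[0.1796, 0.4934, 0.3448] → [0.0921, -0.0428, 0.0112, -0.2695, -0.7405, -0.6157]
J5: z=[-0.2695, -0.7405, -0.6157] o=[-0.3527, 0.7202, 0.3050] → [-0.0771, -0.3598, 0.4665, -0.2695, -0.7405, -0.6157]
J6: z=[-0.2695, -0.7405, -0.6157] o=[-0.1711, 0.7294, -0.2241] → [-0.4745, -0.1054, 0.3344, -0.2695, -0.7405, -0.6157]
q̇ = J⁺·V = [0.0580, -0.3970, 0.5630, -0.6700, -0.2600, -0.6100]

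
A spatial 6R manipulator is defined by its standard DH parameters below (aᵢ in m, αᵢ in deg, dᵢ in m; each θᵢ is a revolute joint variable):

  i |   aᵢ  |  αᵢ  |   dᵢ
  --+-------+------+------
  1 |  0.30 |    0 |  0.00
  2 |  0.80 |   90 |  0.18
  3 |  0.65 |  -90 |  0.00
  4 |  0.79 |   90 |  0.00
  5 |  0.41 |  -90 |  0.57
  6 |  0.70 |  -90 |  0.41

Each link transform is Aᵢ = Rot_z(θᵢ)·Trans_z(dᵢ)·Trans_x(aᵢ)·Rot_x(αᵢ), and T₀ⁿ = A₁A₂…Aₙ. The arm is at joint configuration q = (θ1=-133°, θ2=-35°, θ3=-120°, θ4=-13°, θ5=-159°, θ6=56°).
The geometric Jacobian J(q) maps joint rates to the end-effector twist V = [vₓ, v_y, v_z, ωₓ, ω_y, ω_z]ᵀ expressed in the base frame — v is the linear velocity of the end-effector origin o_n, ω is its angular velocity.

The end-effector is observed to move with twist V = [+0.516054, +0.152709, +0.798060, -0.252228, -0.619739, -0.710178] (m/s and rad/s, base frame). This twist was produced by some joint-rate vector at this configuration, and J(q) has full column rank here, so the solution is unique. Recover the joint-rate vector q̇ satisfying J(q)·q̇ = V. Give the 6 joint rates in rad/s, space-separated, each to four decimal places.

o_n = [-0.0173, -0.1465, -0.2092]
J₁: ẑ×o_n = [0.1465, -0.0173, 0.0000], ω = ẑ
J2: z=[0.0000, 0.0000, 1.0000] o=[-0.2046, -0.2194, 0.0000] → [-0.0729, 0.1873, 0.0000, 0.0000, 0.0000, 1.0000]
J3: z=[-0.2079, 0.9781, 0.0000] o=[-0.9871, -0.3857, 0.1800] → [-0.3807, -0.0809, -0.9983, -0.2079, 0.9781, 0.0000]
J4: z=[-0.8471, -0.1801, -0.5000] o=[-0.6692, -0.3182, -0.3829] → [0.0546, -0.1788, -0.0281, -0.8471, -0.1801, -0.5000]
J5: z=[-0.3126, 0.9297, 0.1948] o=[-0.3297, -0.0643, -1.0495] → [0.7973, 0.3235, -0.2647, -0.3126, 0.9297, 0.1948]
J6: z=[0.9449, 0.2833, 0.1644] o=[-0.5479, 0.3691, -0.5420] → [0.1790, -0.2273, -0.6374, 0.9449, 0.2833, 0.1644]
q̇ = J⁺·V = [-0.6870, 0.0950, -0.8840, 0.3610, 0.3410, -0.0250]

-0.6870 0.0950 -0.8840 0.3610 0.3410 -0.0250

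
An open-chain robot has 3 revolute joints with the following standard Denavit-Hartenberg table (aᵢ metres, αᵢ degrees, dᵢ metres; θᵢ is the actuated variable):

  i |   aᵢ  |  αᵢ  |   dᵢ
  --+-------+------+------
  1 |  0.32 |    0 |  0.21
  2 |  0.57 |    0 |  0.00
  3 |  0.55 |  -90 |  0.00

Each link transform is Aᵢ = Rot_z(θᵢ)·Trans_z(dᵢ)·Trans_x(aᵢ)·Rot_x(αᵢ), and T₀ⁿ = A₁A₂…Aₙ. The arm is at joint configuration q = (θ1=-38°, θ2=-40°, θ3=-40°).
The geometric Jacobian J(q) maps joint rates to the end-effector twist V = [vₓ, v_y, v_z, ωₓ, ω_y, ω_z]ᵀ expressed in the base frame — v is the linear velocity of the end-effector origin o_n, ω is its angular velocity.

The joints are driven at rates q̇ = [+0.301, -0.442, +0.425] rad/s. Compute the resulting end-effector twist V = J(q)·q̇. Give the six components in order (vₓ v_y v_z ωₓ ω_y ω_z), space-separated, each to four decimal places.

o_n = [0.1125, -1.2402, 0.2100]
J₁: ẑ×o_n = [1.2402, 0.1125, -0.0000], ω = ẑ
J2: z=[0.0000, 0.0000, 1.0000] o=[0.2522, -0.1970, 0.2100] → [1.0432, -0.1397, 0.0000, 0.0000, 0.0000, 1.0000]
J3: z=[0.0000, 0.0000, 1.0000] o=[0.3707, -0.7546, 0.2100] → [0.4856, -0.2582, 0.0000, 0.0000, 0.0000, 1.0000]
V = J·q̇ = [0.1186, -0.0141, 0.0000, 0.0000, 0.0000, 0.2840]

0.1186 -0.0141 0.0000 0.0000 0.0000 0.2840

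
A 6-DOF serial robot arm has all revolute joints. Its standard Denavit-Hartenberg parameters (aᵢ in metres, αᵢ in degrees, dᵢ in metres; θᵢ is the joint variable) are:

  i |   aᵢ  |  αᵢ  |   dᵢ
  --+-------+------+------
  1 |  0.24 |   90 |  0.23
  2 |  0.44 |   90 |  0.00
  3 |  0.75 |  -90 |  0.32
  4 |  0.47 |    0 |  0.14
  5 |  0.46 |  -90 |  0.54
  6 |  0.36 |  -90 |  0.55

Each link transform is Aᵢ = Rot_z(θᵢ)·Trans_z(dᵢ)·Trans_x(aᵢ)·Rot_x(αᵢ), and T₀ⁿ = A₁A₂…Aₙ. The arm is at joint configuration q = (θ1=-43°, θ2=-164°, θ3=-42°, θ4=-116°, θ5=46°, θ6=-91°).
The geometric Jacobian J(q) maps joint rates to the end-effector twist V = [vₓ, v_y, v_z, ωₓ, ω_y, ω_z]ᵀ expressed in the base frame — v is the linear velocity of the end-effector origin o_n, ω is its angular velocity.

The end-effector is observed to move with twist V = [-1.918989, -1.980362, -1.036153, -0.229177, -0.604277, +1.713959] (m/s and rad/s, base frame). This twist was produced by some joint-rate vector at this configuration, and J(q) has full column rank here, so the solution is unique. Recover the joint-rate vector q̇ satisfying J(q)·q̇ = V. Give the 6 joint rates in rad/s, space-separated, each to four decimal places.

o_n = [-1.4281, 1.3876, 0.6105]
J₁: ẑ×o_n = [-1.3876, -1.4281, 0.0000], ω = ẑ
J2: z=[-0.6820, -0.7314, 0.0000] o=[0.1755, -0.1637, 0.2300] → [-0.2783, 0.2595, -2.2308, -0.6820, -0.7314, 0.0000]
J3: z=[-0.2016, 0.1880, 0.9613] o=[-0.1338, 0.1248, 0.1087] → [-1.1196, -1.1430, -0.0113, -0.2016, 0.1880, 0.9613]
J4: z=[-0.9772, -0.1048, -0.1844] o=[-0.2479, 0.9174, 0.2627] → [0.0503, 0.5576, -0.5833, -0.9772, -0.1048, -0.1844]
J5: z=[-0.9772, -0.1048, -0.1844] o=[-0.4562, 0.7809, 0.6851] → [0.1197, 0.1063, -0.6948, -0.9772, -0.1048, -0.1844]
J6: z=[0.0068, 0.8534, -0.5213] o=[-1.0815, 0.9592, 0.9688] → [-0.0825, 0.1831, 0.2988, 0.0068, 0.8534, -0.5213]
q̇ = J⁺·V = [0.7860, 0.4510, 0.6560, -0.2470, 0.0280, -0.4930]

0.7860 0.4510 0.6560 -0.2470 0.0280 -0.4930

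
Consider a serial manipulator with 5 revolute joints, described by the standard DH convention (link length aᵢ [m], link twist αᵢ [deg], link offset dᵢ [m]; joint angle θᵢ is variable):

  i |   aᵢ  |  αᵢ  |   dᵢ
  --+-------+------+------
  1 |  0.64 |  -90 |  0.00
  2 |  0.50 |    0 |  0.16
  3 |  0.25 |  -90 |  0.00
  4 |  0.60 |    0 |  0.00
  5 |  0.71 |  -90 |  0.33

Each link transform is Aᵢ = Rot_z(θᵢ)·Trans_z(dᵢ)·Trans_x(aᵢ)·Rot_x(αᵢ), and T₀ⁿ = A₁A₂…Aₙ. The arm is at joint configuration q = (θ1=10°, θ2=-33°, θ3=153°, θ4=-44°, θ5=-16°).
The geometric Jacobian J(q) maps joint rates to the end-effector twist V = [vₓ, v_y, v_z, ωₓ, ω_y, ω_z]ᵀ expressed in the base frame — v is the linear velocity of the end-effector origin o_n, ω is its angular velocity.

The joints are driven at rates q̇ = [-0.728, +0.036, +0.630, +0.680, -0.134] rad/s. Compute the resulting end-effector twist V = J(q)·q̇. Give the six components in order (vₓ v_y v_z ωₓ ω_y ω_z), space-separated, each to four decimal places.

0.1955 -0.6491 -0.0158 -0.5813 0.5738 -0.4550

o_n = [0.0444, 1.2179, -0.4604]
J₁: ẑ×o_n = [-1.2179, 0.0444, 0.0000], ω = ẑ
J2: z=[-0.1736, 0.9848, 0.0000] o=[0.6303, 0.1111, 0.0000] → [-0.4534, -0.0799, 0.3848, -0.1736, 0.9848, 0.0000]
J3: z=[-0.1736, 0.9848, 0.0000] o=[1.0155, 0.3415, 0.2723] → [-0.7216, -0.1272, 0.8041, -0.1736, 0.9848, 0.0000]
J4: z=[-0.8529, -0.1504, 0.5000] o=[0.8924, 0.3198, 0.0558] → [-0.3714, -0.8642, -0.8935, -0.8529, -0.1504, 0.5000]
J5: z=[-0.8529, -0.1504, 0.5000] o=[0.6075, 0.6928, -0.3180] → [-0.2411, -0.4030, -0.5325, -0.8529, -0.1504, 0.5000]
V = J·q̇ = [0.1955, -0.6491, -0.0158, -0.5813, 0.5738, -0.4550]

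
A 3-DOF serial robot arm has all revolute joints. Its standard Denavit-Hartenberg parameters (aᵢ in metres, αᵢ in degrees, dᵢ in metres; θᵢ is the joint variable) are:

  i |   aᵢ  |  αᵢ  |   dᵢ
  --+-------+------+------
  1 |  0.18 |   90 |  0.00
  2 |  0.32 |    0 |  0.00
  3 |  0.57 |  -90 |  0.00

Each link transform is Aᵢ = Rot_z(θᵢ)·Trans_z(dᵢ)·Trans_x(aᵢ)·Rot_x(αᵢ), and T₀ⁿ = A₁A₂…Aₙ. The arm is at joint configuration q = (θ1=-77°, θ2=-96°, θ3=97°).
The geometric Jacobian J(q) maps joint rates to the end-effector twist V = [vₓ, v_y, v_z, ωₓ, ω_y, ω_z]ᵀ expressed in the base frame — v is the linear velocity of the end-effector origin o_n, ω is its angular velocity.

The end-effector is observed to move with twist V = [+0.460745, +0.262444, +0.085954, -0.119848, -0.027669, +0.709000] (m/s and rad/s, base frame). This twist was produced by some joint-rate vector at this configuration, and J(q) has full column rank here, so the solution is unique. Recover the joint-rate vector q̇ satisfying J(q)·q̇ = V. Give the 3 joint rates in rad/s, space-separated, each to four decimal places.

0.7090 -0.4740 0.5970

o_n = [0.1612, -0.6981, -0.3083]
J₁: ẑ×o_n = [0.6981, 0.1612, -0.0000], ω = ẑ
J2: z=[-0.9744, -0.2250, 0.0000] o=[0.0405, -0.1754, 0.0000] → [0.0694, -0.3004, 0.5365, -0.9744, -0.2250, 0.0000]
J3: z=[-0.9744, -0.2250, 0.0000] o=[0.0330, -0.1428, -0.3182] → [-0.0022, 0.0097, 0.5699, -0.9744, -0.2250, 0.0000]
q̇ = J⁺·V = [0.7090, -0.4740, 0.5970]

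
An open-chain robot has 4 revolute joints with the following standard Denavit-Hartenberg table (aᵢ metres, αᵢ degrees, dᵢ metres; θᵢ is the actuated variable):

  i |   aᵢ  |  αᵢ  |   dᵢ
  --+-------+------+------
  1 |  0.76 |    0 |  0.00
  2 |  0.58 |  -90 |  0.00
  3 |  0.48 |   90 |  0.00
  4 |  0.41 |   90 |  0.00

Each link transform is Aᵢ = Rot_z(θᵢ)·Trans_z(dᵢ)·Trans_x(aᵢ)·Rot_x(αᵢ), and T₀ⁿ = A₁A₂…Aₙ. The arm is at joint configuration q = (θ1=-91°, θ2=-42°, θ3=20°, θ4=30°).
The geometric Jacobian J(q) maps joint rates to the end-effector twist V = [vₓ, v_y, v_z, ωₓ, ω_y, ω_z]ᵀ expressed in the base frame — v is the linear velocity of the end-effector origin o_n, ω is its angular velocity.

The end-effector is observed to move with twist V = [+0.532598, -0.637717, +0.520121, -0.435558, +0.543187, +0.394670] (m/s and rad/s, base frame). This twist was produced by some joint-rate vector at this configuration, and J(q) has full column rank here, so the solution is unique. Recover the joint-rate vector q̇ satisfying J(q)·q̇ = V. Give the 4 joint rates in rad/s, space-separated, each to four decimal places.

o_n = [-0.7941, -1.8978, -0.2856]
J₁: ẑ×o_n = [1.8978, -0.7941, 0.0000], ω = ẑ
J2: z=[0.0000, 0.0000, 1.0000] o=[-0.0133, -0.7599, 0.0000] → [1.1379, -0.7808, 0.0000, 0.0000, 0.0000, 1.0000]
J3: z=[0.7314, -0.6820, 0.0000] o=[-0.4088, -1.1841, 0.0000] → [0.1948, 0.2089, -0.7847, 0.7314, -0.6820, 0.0000]
J4: z=[-0.2333, -0.2501, 0.9397] o=[-0.7164, -1.5139, -0.1642] → [0.3911, -0.1013, 0.0701, -0.2333, -0.2501, 0.9397]
q̇ = J⁺·V = [0.0250, 0.6450, -0.6890, -0.2930]

0.0250 0.6450 -0.6890 -0.2930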